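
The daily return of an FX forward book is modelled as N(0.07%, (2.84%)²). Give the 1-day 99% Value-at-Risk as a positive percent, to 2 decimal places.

At 99% one-sided, z = 2.326.
VaR = −μ + z·σ = −(0.07%) + 2.326 × 2.84% = 6.536%.

6.54%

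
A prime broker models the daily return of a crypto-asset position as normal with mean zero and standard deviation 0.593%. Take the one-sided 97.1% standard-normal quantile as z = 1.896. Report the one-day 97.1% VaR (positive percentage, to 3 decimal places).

VaR = z·σ = 1.896 × 0.593% = 1.124%.

1.124%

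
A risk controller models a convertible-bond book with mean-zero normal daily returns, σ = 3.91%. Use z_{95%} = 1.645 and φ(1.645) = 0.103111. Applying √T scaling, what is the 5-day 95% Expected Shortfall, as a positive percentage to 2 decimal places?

σ_{5d} = 3.91% × √5 = 8.743%.
ES multiplier = φ(z)/(1−α) = 0.103111/0.05 = 2.062.
ES = 8.743% × 2.062 = 18.028%.

18.03%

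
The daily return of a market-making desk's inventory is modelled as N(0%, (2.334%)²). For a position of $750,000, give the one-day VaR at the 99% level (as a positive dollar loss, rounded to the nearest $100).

$40,700

At 99% one-sided, z = 2.326.
VaR = z·σ = 2.326 × 2.334% = 5.429%.
On $750,000: 0.05429 × $750,000 = $40,718.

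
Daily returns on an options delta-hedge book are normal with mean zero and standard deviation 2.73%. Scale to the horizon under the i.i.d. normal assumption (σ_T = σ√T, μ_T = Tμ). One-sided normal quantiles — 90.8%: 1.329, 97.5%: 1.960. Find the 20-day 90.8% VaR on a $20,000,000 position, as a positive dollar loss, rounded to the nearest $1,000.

$3,245,000

σ_{20d} = 2.73% × √20 = 12.209%.
VaR = 1.329 × 12.209% = 16.226%.
On $20,000,000: 0.16226 × $20,000,000 = $3,245,200.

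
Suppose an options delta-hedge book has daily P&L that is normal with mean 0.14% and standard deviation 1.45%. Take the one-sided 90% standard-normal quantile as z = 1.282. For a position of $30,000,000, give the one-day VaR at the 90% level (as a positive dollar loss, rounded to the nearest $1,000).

$516,000

VaR = −μ + z·σ = −(0.14%) + 1.282 × 1.45% = 1.719%.
On $30,000,000: 0.01719 × $30,000,000 = $515,700.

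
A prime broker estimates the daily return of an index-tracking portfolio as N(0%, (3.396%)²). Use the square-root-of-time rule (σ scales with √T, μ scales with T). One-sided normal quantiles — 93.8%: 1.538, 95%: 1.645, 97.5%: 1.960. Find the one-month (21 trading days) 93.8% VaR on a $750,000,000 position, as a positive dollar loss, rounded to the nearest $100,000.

σ_{21d} = 3.396% × √21 = 15.562%.
VaR = 1.538 × 15.562% = 23.934%.
On $750,000,000: 0.23934 × $750,000,000 = $179,505,000.

$179,500,000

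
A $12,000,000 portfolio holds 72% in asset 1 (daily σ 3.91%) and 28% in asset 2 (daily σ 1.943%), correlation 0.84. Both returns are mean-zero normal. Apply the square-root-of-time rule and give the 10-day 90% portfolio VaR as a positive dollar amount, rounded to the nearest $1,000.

σ_p = √(0.72²·3.91² + 0.28²·1.943² + 2·0.84·0.72·0.28·3.91·1.943) = 3.285%.
σ_{10d} = 3.285% × √10 = 10.388%.
z(90%) = 1.282.
VaR = 1.282 × 10.388% = 13.317%; on $12,000,000 that is $1,598,040.

$1,598,000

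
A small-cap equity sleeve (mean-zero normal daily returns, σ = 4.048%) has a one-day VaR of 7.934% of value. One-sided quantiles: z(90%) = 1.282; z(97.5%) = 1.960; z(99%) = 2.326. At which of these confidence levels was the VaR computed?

97.5%

Implied z = VaR/σ = 7.934 / 4.048 = 1.960.
This matches z(97.5%) = 1.960.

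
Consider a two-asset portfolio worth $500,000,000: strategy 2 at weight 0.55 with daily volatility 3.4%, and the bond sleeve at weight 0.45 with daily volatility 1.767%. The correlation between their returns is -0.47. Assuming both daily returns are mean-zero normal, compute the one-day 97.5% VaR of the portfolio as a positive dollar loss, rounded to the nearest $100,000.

σ_p² = 0.55²·3.4² + 0.45²·1.767² + 2·-0.47·0.55·0.45·3.4·1.767 = 2.7314 (%²).
σ_p = √2.7314 = 1.653%.
At 97.5%, z = 1.960.
VaR = 1.960 × 1.653% = 3.240%; on $500,000,000 that is $16,200,000.

$16,200,000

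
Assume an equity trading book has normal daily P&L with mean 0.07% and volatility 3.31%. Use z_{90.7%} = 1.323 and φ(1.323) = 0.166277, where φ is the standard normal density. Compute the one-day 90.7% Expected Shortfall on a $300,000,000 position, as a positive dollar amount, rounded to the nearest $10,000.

Tail multiplier: φ(z)/(1−α) = 0.166277 / 0.093 = 1.788.
ES = −(0.07%) + 3.31% × 1.788 = 5.848%.
On $300,000,000: 0.05848 × $300,000,000 = $17,544,000.

$17,540,000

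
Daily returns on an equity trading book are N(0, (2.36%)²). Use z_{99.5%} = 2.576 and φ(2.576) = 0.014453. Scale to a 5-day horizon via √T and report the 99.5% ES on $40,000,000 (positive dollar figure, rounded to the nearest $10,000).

σ_{5d} = 2.36% × √5 = 5.277%.
ES multiplier = φ(z)/(1−α) = 0.014453/0.005 = 2.891.
ES = 5.277% × 2.891 = 15.256%; on $40,000,000: $6,102,400.

$6,100,000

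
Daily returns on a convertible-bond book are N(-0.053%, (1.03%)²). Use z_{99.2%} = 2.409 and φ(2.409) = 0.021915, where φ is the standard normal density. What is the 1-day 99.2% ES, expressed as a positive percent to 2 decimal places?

2.87%

Tail multiplier: φ(z)/(1−α) = 0.021915 / 0.008 = 2.739.
ES = −(-0.053%) + 1.03% × 2.739 = 2.874%.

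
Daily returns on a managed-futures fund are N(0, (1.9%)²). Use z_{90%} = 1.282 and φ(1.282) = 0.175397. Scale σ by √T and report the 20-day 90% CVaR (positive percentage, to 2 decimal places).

σ_{20d} = 1.9% × √20 = 8.497%.
ES multiplier = φ(z)/(1−α) = 0.175397/0.1 = 1.754.
ES = 8.497% × 1.754 = 14.904%.

14.90%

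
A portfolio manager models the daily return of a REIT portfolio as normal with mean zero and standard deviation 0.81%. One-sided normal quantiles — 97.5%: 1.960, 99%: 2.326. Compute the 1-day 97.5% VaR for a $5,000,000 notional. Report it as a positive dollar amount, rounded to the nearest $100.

$79,400

VaR = z·σ = 1.960 × 0.81% = 1.588%.
On $5,000,000: 0.01588 × $5,000,000 = $79,400.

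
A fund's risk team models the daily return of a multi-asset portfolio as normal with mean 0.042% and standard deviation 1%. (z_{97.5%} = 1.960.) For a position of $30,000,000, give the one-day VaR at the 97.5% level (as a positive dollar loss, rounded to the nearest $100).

VaR = −μ + z·σ = −(0.042%) + 1.960 × 1% = 1.918%.
On $30,000,000: 0.01918 × $30,000,000 = $575,400.

$575,400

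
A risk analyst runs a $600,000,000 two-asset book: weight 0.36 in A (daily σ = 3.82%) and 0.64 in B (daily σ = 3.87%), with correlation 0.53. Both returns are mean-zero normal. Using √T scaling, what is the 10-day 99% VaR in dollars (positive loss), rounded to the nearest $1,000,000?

σ_p = √(0.36²·3.82² + 0.64²·3.87² + 2·0.53·0.36·0.64·3.82·3.87) = 3.411%.
σ_{10d} = 3.411% × √10 = 10.787%.
z(99%) = 2.326.
VaR = 2.326 × 10.787% = 25.091%; on $600,000,000 that is $150,546,000.

$151,000,000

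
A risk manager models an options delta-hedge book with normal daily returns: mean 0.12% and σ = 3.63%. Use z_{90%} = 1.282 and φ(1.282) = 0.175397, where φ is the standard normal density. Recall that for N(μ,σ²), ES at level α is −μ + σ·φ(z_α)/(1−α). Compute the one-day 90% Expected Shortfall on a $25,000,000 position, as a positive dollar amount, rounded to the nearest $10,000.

Tail multiplier: φ(z)/(1−α) = 0.175397 / 0.1 = 1.754.
ES = −(0.12%) + 3.63% × 1.754 = 6.247%.
On $25,000,000: 0.06247 × $25,000,000 = $1,561,750.

$1,560,000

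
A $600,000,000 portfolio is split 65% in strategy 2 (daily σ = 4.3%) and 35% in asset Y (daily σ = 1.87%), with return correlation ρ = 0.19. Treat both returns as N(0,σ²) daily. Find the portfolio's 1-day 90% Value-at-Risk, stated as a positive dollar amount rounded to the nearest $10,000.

σ_p² = 0.65²·4.3² + 0.35²·1.87² + 2·0.19·0.65·0.35·4.3·1.87 = 8.9355 (%²).
σ_p = √8.9355 = 2.989%.
At 90%, z = 1.282.
VaR = 1.282 × 2.989% = 3.832%; on $600,000,000 that is $22,992,000.

$22,990,000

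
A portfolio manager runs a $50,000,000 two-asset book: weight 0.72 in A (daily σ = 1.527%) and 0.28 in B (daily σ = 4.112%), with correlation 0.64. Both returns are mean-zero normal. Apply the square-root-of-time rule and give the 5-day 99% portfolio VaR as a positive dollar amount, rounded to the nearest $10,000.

σ_p = √(0.72²·1.527² + 0.28²·4.112² + 2·0.64·0.72·0.28·1.527·4.112) = 2.038%.
σ_{5d} = 2.038% × √5 = 4.557%.
z(99%) = 2.326.
VaR = 2.326 × 4.557% = 10.600%; on $50,000,000 that is $5,300,000.

$5,300,000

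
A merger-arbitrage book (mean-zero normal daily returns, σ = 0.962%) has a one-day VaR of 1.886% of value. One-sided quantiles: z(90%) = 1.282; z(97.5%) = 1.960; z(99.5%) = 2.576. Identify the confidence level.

Implied z = VaR/σ = 1.886 / 0.962 = 1.960.
This matches z(97.5%) = 1.960.

97.5%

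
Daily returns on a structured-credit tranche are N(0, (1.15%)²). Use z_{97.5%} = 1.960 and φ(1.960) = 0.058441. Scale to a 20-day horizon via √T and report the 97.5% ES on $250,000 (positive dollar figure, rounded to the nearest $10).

σ_{20d} = 1.15% × √20 = 5.143%.
ES multiplier = φ(z)/(1−α) = 0.058441/0.025 = 2.338.
ES = 5.143% × 2.338 = 12.024%; on $250,000: $30,060.

$30,060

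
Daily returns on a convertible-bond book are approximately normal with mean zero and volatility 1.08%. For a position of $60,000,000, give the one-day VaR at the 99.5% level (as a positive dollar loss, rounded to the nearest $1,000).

$1,669,000

At 99.5% one-sided, z = 2.576.
VaR = z·σ = 2.576 × 1.08% = 2.782%.
On $60,000,000: 0.02782 × $60,000,000 = $1,669,200.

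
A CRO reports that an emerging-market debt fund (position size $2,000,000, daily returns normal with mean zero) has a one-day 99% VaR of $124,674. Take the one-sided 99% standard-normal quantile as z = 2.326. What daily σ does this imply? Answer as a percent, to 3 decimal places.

VaR as a fraction: $124,674 / $2,000,000 = 6.234%.
σ = VaR / z = 6.234% / 2.326 = 2.680%.

2.680%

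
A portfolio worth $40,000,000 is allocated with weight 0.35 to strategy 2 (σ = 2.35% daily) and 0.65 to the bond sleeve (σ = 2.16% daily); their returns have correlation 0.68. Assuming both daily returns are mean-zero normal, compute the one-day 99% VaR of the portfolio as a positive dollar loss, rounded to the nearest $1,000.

$1,911,000

σ_p² = 0.35²·2.35² + 0.65²·2.16² + 2·0.68·0.35·0.65·2.35·2.16 = 4.2182 (%²).
σ_p = √4.2182 = 2.054%.
At 99%, z = 2.326.
VaR = 2.326 × 2.054% = 4.778%; on $40,000,000 that is $1,911,200.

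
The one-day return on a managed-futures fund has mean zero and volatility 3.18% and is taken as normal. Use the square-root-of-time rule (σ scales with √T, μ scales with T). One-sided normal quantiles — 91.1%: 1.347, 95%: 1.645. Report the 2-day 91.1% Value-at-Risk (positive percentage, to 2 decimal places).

σ_{2d} = 3.18% × √2 = 4.497%.
VaR = 1.347 × 4.497% = 6.057%.

6.06%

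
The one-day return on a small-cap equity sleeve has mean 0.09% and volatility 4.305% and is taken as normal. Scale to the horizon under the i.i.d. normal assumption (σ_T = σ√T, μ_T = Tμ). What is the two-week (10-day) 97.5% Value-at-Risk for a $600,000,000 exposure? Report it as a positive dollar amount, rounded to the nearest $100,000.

At 97.5%, z = 1.960.
σ_{10d} = 4.305% × √10 = 13.614%; μ_{10d} = 10 × 0.09% = 0.900%.
VaR = −(0.900%) + 1.960 × 13.614% = 25.783%.
On $600,000,000: 0.25783 × $600,000,000 = $154,698,000.

$154,700,000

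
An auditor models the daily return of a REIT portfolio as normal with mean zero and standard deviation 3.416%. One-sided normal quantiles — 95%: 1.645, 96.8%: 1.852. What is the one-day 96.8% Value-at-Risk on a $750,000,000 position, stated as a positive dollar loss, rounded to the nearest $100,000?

VaR = z·σ = 1.852 × 3.416% = 6.326%.
On $750,000,000: 0.06326 × $750,000,000 = $47,445,000.

$47,400,000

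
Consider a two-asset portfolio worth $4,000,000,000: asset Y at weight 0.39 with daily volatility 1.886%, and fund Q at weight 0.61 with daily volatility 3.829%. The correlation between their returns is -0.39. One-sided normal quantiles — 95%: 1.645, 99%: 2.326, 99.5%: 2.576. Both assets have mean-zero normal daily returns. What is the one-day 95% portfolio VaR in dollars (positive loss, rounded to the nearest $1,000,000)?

$142,000,000

σ_p² = 0.39²·1.886² + 0.61²·3.829² + 2·-0.39·0.39·0.61·1.886·3.829 = 4.6564 (%²).
σ_p = √4.6564 = 2.158%.
VaR = 1.645 × 2.158% = 3.550%; on $4,000,000,000 that is $142,000,000.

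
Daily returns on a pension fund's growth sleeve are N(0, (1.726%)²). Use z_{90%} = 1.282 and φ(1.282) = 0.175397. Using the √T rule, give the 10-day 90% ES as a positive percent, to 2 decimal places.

σ_{10d} = 1.726% × √10 = 5.458%.
ES multiplier = φ(z)/(1−α) = 0.175397/0.1 = 1.754.
ES = 5.458% × 1.754 = 9.573%.

9.57%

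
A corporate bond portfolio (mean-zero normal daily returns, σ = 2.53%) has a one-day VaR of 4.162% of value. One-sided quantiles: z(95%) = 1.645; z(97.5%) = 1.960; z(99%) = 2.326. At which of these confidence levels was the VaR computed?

Implied z = VaR/σ = 4.162 / 2.53 = 1.645.
This matches z(95%) = 1.645.

95%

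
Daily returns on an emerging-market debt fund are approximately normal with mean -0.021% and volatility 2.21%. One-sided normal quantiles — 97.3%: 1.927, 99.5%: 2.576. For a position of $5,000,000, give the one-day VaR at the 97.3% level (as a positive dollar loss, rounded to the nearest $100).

VaR = −μ + z·σ = −(-0.021%) + 1.927 × 2.21% = 4.280%.
On $5,000,000: 0.04280 × $5,000,000 = $214,000.

$214,000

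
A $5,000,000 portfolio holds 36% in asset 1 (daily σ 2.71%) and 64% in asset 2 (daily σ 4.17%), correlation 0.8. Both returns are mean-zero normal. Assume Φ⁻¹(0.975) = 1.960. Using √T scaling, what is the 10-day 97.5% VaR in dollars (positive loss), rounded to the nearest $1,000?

σ_p = √(0.36²·2.71² + 0.64²·4.17² + 2·0.8·0.36·0.64·2.71·4.17) = 3.499%.
σ_{10d} = 3.499% × √10 = 11.065%.
VaR = 1.960 × 11.065% = 21.687%; on $5,000,000 that is $1,084,350.

$1,084,000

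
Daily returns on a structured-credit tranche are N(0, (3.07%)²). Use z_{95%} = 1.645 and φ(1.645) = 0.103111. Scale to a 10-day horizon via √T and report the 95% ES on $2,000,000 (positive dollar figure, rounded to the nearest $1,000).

$400,000

σ_{10d} = 3.07% × √10 = 9.708%.
ES multiplier = φ(z)/(1−α) = 0.103111/0.05 = 2.062.
ES = 9.708% × 2.062 = 20.018%; on $2,000,000: $400,360.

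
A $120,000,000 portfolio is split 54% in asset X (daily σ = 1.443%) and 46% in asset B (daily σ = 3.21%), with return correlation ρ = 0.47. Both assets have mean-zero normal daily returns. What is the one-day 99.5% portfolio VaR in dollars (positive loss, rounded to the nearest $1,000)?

$6,080,000

σ_p² = 0.54²·1.443² + 0.46²·3.21² + 2·0.47·0.54·0.46·1.443·3.21 = 3.8691 (%²).
σ_p = √3.8691 = 1.967%.
At 99.5%, z = 2.576.
VaR = 2.576 × 1.967% = 5.067%; on $120,000,000 that is $6,080,400.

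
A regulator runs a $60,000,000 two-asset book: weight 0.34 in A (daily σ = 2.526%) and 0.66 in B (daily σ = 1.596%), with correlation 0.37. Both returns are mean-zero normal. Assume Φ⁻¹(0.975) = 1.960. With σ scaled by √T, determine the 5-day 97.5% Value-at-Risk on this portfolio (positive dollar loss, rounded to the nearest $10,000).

σ_p = √(0.34²·2.526² + 0.66²·1.596² + 2·0.37·0.34·0.66·2.526·1.596) = 1.586%.
σ_{5d} = 1.586% × √5 = 3.546%.
VaR = 1.960 × 3.546% = 6.950%; on $60,000,000 that is $4,170,000.

$4,170,000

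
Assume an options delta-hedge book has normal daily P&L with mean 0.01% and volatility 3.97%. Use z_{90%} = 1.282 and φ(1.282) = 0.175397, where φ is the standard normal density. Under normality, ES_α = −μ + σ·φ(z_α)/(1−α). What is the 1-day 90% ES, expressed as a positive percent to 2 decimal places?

Tail multiplier: φ(z)/(1−α) = 0.175397 / 0.1 = 1.754.
ES = −(0.01%) + 3.97% × 1.754 = 6.953%.

6.95%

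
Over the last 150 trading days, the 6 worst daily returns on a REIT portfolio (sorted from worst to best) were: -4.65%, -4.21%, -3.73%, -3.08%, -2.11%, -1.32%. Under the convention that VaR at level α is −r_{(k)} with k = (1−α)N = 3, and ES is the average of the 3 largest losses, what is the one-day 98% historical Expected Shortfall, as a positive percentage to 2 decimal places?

4.20%

The 3 worst returns sum to -12.59%.
ES = −(-12.59%) / 3 = 4.1966…% ≈ 4.20%.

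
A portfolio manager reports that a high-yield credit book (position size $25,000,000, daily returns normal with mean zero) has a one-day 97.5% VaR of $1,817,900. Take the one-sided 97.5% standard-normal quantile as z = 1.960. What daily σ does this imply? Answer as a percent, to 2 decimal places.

3.71%

VaR as a fraction: $1,817,900 / $25,000,000 = 7.272%.
σ = VaR / z = 7.272% / 1.960 = 3.710%.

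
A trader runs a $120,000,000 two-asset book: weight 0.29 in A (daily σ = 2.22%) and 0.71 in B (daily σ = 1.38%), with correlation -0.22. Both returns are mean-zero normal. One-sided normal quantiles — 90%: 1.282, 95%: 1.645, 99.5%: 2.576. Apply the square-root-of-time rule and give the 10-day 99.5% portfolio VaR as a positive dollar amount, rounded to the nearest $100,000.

σ_p = √(0.29²·2.22² + 0.71²·1.38² + 2·-0.22·0.29·0.71·2.22·1.38) = 1.047%.
σ_{10d} = 1.047% × √10 = 3.311%.
VaR = 2.576 × 3.311% = 8.529%; on $120,000,000 that is $10,234,800.

$10,200,000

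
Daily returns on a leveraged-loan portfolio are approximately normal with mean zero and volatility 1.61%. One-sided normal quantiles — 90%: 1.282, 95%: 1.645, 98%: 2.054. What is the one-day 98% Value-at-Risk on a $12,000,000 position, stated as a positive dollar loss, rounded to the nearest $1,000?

VaR = z·σ = 2.054 × 1.61% = 3.307%.
On $12,000,000: 0.03307 × $12,000,000 = $396,840.

$397,000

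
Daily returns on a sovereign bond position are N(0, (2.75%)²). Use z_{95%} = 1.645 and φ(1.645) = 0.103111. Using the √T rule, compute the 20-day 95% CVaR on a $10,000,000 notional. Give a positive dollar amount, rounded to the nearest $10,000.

$2,540,000

σ_{20d} = 2.75% × √20 = 12.298%.
ES multiplier = φ(z)/(1−α) = 0.103111/0.05 = 2.062.
ES = 12.298% × 2.062 = 25.358%; on $10,000,000: $2,535,800.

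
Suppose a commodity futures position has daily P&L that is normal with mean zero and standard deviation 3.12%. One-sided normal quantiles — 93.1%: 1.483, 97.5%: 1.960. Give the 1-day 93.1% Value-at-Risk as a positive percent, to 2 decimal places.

4.63%

VaR = z·σ = 1.483 × 3.12% = 4.627%.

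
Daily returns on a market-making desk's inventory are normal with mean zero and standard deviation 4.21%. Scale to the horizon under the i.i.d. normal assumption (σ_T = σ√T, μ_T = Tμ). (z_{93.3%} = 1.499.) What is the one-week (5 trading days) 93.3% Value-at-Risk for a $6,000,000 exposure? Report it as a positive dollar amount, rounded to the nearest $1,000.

$847,000

σ_{5d} = 4.21% × √5 = 9.414%.
VaR = 1.499 × 9.414% = 14.112%.
On $6,000,000: 0.14112 × $6,000,000 = $846,720.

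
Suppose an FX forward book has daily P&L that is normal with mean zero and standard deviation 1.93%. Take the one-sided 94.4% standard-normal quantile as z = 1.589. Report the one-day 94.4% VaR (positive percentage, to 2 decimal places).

3.07%

VaR = z·σ = 1.589 × 1.93% = 3.067%.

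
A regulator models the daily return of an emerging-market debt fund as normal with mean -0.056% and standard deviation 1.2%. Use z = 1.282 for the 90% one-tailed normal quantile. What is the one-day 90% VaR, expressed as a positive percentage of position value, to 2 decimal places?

VaR = −μ + z·σ = −(-0.056%) + 1.282 × 1.2% = 1.594%.

1.59%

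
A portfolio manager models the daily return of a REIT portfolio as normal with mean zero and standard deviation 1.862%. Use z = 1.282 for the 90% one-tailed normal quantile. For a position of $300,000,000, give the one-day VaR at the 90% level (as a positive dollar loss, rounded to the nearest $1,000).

VaR = z·σ = 1.282 × 1.862% = 2.387%.
On $300,000,000: 0.02387 × $300,000,000 = $7,161,000.

$7,161,000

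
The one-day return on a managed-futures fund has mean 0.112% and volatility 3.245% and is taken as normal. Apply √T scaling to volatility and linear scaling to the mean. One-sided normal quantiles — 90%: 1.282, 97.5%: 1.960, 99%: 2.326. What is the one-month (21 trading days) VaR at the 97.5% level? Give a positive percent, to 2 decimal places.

σ_{21d} = 3.245% × √21 = 14.870%; μ_{21d} = 21 × 0.112% = 2.352%.
VaR = −(2.352%) + 1.960 × 14.870% = 26.793%.

26.79%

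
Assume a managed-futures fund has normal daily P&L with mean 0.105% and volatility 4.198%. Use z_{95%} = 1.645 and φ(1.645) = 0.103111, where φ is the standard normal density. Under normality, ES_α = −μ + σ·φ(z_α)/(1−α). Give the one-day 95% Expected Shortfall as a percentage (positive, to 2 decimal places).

Tail multiplier: φ(z)/(1−α) = 0.103111 / 0.05 = 2.062.
ES = −(0.105%) + 4.198% × 2.062 = 8.551%.

8.55%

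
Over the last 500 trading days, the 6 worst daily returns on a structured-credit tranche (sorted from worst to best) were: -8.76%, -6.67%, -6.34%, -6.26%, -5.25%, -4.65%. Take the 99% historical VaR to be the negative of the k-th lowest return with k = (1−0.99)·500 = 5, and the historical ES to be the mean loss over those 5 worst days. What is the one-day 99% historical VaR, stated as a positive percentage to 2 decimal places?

k = 5; the 5th lowest return is -5.25%, so VaR = 5.25%.

5.25%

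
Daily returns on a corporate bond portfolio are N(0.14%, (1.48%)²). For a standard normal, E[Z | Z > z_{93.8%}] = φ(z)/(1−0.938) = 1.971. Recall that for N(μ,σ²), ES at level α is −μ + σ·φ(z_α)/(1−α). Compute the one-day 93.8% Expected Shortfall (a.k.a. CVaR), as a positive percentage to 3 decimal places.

ES = −(0.14%) + 1.48% × 1.971 = 2.777%.

2.777%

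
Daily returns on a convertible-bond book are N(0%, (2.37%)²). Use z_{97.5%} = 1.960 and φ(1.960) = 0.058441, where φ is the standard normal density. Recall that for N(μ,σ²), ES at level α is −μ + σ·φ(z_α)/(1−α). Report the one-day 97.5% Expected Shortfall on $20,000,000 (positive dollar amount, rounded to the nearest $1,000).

$1,108,000

Tail multiplier: φ(z)/(1−α) = 0.058441 / 0.025 = 2.338.
ES = 2.37% × 2.338 = 5.541%.
On $20,000,000: 0.05541 × $20,000,000 = $1,108,200.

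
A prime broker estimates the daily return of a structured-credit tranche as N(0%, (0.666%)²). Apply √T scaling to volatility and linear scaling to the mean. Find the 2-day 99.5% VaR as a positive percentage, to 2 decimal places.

2.43%

At 99.5%, z = 2.576.
σ_{2d} = 0.666% × √2 = 0.942%.
VaR = 2.576 × 0.942% = 2.427%.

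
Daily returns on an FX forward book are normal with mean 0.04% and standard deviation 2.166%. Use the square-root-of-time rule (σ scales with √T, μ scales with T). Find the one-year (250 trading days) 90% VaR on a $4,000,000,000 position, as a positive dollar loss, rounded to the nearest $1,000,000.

$1,356,000,000

At 90%, z = 1.282.
σ_{250d} = 2.166% × √250 = 34.247%; μ_{250d} = 250 × 0.04% = 10.000%.
VaR = −(10.000%) + 1.282 × 34.247% = 33.905%.
On $4,000,000,000: 0.33905 × $4,000,000,000 = $1,356,200,000.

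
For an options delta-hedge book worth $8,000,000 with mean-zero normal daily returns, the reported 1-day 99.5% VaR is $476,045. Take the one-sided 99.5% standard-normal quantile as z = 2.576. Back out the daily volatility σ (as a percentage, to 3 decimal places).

2.310%

VaR as a fraction: $476,045 / $8,000,000 = 5.951%.
σ = VaR / z = 5.951% / 2.576 = 2.310%.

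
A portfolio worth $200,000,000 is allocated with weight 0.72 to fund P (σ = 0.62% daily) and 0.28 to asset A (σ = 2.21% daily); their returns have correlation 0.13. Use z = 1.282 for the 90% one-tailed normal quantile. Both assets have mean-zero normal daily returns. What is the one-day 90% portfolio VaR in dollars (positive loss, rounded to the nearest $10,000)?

$2,070,000

σ_p² = 0.72²·0.62² + 0.28²·2.21² + 2·0.13·0.72·0.28·0.62·2.21 = 0.6540 (%²).
σ_p = √0.6540 = 0.809%.
VaR = 1.282 × 0.809% = 1.037%; on $200,000,000 that is $2,074,000.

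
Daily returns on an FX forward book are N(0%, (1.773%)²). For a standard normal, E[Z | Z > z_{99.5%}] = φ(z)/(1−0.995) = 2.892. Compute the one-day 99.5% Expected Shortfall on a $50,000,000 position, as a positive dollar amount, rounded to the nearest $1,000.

ES = 1.773% × 2.892 = 5.128%.
On $50,000,000: 0.05128 × $50,000,000 = $2,564,000.

$2,564,000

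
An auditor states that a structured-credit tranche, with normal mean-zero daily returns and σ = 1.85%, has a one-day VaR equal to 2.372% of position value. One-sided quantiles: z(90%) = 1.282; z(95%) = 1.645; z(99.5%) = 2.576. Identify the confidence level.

Implied z = VaR/σ = 2.372 / 1.85 = 1.282.
This matches z(90%) = 1.282.

90%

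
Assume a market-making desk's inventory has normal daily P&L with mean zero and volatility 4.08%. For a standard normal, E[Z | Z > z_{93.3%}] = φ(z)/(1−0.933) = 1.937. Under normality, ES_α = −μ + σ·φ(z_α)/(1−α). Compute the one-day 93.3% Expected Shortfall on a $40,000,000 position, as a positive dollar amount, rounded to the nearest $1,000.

$3,161,000

ES = 4.08% × 1.937 = 7.903%.
On $40,000,000: 0.07903 × $40,000,000 = $3,161,200.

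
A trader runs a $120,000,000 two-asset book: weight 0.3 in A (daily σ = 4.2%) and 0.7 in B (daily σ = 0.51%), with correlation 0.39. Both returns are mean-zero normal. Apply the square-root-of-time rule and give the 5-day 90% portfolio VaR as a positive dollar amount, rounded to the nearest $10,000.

σ_p = √(0.3²·4.2² + 0.7²·0.51² + 2·0.39·0.3·0.7·4.2·0.51) = 1.437%.
σ_{5d} = 1.437% × √5 = 3.213%.
z(90%) = 1.282.
VaR = 1.282 × 3.213% = 4.119%; on $120,000,000 that is $4,942,800.

$4,940,000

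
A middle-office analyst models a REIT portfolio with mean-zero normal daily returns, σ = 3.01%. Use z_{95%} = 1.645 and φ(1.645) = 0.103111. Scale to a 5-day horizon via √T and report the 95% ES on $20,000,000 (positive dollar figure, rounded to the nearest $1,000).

$2,776,000

σ_{5d} = 3.01% × √5 = 6.731%.
ES multiplier = φ(z)/(1−α) = 0.103111/0.05 = 2.062.
ES = 6.731% × 2.062 = 13.879%; on $20,000,000: $2,775,800.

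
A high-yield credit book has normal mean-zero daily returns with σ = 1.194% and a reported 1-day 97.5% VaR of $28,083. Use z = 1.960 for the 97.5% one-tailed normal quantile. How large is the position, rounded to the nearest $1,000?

VaR as a fraction of value: z·σ = 1.960 × 1.194% = 2.34024%.
Position = $28,083 / 0.0234024 = $1,200,005.

$1,200,000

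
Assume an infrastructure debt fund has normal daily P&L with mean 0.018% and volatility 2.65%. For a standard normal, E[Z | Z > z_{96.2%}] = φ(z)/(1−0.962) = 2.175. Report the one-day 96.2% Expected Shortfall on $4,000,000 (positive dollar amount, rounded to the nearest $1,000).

ES = −(0.018%) + 2.65% × 2.175 = 5.746%.
On $4,000,000: 0.05746 × $4,000,000 = $229,840.

$230,000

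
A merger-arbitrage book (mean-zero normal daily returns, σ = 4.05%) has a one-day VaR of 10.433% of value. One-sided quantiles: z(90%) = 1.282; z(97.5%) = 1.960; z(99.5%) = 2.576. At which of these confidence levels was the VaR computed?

99.5%

Implied z = VaR/σ = 10.433 / 4.05 = 2.576.
This matches z(99.5%) = 2.576.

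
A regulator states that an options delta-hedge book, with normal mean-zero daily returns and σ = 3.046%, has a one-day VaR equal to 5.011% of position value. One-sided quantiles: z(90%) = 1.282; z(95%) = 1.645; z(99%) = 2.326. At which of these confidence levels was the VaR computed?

Implied z = VaR/σ = 5.011 / 3.046 = 1.645.
This matches z(95%) = 1.645.

95%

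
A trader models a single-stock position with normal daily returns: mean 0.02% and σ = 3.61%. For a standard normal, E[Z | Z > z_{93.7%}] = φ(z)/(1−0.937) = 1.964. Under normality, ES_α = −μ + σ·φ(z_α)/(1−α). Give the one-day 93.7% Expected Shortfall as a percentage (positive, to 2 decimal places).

7.07%

ES = −(0.02%) + 3.61% × 1.964 = 7.070%.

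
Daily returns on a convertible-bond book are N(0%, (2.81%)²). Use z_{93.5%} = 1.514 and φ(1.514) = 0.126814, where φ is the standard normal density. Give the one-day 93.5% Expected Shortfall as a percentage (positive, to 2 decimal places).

5.48%

Tail multiplier: φ(z)/(1−α) = 0.126814 / 0.065 = 1.951.
ES = 2.81% × 1.951 = 5.482%.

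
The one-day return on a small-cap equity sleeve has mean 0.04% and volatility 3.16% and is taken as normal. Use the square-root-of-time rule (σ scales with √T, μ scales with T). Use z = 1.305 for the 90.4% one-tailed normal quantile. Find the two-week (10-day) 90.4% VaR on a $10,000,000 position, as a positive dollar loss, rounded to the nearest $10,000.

σ_{10d} = 3.16% × √10 = 9.993%; μ_{10d} = 10 × 0.04% = 0.400%.
VaR = −(0.400%) + 1.305 × 9.993% = 12.641%.
On $10,000,000: 0.12641 × $10,000,000 = $1,264,100.

$1,260,000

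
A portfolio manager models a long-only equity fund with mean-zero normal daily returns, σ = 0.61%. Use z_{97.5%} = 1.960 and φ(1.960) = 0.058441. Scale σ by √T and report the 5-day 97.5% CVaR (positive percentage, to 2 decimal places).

3.19%

σ_{5d} = 0.61% × √5 = 1.364%.
ES multiplier = φ(z)/(1−α) = 0.058441/0.025 = 2.338.
ES = 1.364% × 2.338 = 3.189%.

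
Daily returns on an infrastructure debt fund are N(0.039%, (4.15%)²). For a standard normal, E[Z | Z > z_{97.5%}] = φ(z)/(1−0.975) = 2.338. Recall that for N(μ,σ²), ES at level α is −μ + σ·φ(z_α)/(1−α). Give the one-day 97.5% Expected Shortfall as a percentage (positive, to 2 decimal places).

9.66%

ES = −(0.039%) + 4.15% × 2.338 = 9.664%.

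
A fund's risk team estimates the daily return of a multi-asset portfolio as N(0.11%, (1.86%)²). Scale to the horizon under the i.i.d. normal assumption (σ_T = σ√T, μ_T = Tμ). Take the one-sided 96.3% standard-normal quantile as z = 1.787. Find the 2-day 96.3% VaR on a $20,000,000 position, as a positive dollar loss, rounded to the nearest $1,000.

$896,000

σ_{2d} = 1.86% × √2 = 2.630%; μ_{2d} = 2 × 0.11% = 0.220%.
VaR = −(0.220%) + 1.787 × 2.630% = 4.480%.
On $20,000,000: 0.04480 × $20,000,000 = $896,000.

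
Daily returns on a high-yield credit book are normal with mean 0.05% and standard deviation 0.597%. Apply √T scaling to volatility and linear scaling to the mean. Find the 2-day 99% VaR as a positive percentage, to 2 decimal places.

At 99%, z = 2.326.
σ_{2d} = 0.597% × √2 = 0.844%; μ_{2d} = 2 × 0.05% = 0.100%.
VaR = −(0.100%) + 2.326 × 0.844% = 1.863%.

1.86%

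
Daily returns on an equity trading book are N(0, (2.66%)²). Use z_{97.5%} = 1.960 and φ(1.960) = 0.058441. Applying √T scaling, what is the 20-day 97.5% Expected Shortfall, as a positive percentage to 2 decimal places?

σ_{20d} = 2.66% × √20 = 11.896%.
ES multiplier = φ(z)/(1−α) = 0.058441/0.025 = 2.338.
ES = 11.896% × 2.338 = 27.813%.

27.81%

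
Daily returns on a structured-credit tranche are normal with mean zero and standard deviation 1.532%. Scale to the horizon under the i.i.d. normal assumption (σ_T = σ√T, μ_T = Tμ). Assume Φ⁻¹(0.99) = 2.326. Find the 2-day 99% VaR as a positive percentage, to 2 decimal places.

5.04%

σ_{2d} = 1.532% × √2 = 2.167%.
VaR = 2.326 × 2.167% = 5.040%.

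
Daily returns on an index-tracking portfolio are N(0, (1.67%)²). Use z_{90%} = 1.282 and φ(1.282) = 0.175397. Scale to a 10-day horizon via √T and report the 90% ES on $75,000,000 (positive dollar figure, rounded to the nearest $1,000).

$6,947,000

σ_{10d} = 1.67% × √10 = 5.281%.
ES multiplier = φ(z)/(1−α) = 0.175397/0.1 = 1.754.
ES = 5.281% × 1.754 = 9.263%; on $75,000,000: $6,947,250.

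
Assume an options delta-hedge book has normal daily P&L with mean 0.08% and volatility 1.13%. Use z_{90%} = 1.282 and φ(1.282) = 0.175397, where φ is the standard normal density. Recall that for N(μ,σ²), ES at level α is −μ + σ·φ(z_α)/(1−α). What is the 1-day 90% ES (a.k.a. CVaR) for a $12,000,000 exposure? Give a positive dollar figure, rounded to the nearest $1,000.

Tail multiplier: φ(z)/(1−α) = 0.175397 / 0.1 = 1.754.
ES = −(0.08%) + 1.13% × 1.754 = 1.902%.
On $12,000,000: 0.01902 × $12,000,000 = $228,240.

$228,000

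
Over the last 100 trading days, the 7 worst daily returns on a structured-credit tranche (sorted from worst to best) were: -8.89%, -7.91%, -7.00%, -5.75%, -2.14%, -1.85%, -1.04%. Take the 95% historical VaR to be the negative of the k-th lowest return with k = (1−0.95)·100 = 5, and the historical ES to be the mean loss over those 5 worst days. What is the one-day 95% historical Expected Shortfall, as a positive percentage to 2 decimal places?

6.34%

The 5 worst returns sum to -31.69%.
ES = −(-31.69%) / 5 = 6.338% ≈ 6.34%.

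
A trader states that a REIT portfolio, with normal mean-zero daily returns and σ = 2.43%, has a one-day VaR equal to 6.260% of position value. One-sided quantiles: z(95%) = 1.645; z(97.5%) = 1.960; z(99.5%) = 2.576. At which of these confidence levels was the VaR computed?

Implied z = VaR/σ = 6.260 / 2.43 = 2.576.
This matches z(99.5%) = 2.576.

99.5%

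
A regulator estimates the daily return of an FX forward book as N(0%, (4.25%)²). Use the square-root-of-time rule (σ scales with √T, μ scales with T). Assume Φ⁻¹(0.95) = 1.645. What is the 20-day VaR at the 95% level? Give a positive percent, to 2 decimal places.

σ_{20d} = 4.25% × √20 = 19.007%.
VaR = 1.645 × 19.007% = 31.267%.

31.27%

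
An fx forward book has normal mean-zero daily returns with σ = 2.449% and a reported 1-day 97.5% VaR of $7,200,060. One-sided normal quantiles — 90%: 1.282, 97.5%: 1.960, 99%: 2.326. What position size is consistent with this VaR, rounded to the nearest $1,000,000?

$150,000,000

VaR as a fraction of value: z·σ = 1.960 × 2.449% = 4.80004%.
Position = $7,200,060 / 0.0480004 = $150,000,000.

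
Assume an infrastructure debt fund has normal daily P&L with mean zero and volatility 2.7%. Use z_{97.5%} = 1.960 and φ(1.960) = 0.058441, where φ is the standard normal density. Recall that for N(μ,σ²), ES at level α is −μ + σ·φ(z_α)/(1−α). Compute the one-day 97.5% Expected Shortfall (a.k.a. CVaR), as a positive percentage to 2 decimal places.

6.31%

Tail multiplier: φ(z)/(1−α) = 0.058441 / 0.025 = 2.338.
ES = 2.7% × 2.338 = 6.313%.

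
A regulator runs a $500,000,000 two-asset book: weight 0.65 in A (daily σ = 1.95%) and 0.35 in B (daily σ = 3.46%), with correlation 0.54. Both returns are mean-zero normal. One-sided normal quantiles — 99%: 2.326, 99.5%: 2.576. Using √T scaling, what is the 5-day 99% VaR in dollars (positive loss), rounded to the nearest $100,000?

$56,600,000

σ_p = √(0.65²·1.95² + 0.35²·3.46² + 2·0.54·0.65·0.35·1.95·3.46) = 2.175%.
σ_{5d} = 2.175% × √5 = 4.863%.
VaR = 2.326 × 4.863% = 11.311%; on $500,000,000 that is $56,555,000.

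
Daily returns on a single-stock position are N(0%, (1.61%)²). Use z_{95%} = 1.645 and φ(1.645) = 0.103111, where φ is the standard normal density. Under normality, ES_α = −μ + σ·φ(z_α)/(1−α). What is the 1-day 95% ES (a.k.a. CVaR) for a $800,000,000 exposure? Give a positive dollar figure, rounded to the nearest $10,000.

Tail multiplier: φ(z)/(1−α) = 0.103111 / 0.05 = 2.062.
ES = 1.61% × 2.062 = 3.320%.
On $800,000,000: 0.03320 × $800,000,000 = $26,560,000.

$26,560,000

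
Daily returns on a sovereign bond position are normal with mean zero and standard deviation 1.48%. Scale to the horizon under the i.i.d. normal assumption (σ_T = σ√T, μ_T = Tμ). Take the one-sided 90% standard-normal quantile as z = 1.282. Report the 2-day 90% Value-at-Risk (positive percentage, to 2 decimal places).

σ_{2d} = 1.48% × √2 = 2.093%.
VaR = 1.282 × 2.093% = 2.683%.

2.68%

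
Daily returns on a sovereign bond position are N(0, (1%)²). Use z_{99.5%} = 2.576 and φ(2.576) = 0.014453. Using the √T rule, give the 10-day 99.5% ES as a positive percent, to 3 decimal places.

9.141%

σ_{10d} = 1% × √10 = 3.162%.
ES multiplier = φ(z)/(1−α) = 0.014453/0.005 = 2.891.
ES = 3.162% × 2.891 = 9.141%.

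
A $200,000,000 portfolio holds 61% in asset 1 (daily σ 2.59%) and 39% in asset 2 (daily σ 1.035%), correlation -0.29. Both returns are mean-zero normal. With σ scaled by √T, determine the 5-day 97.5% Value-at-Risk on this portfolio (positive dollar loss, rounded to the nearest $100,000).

$13,300,000

σ_p = √(0.61²·2.59² + 0.39²·1.035² + 2·-0.29·0.61·0.39·2.59·1.035) = 1.513%.
σ_{5d} = 1.513% × √5 = 3.383%.
z(97.5%) = 1.960.
VaR = 1.960 × 3.383% = 6.631%; on $200,000,000 that is $13,262,000.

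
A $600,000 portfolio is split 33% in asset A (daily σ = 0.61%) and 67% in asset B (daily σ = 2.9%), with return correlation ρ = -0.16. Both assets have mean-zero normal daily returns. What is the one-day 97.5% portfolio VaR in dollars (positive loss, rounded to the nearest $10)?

σ_p² = 0.33²·0.61² + 0.67²·2.9² + 2·-0.16·0.33·0.67·0.61·2.9 = 3.6906 (%²).
σ_p = √3.6906 = 1.921%.
At 97.5%, z = 1.960.
VaR = 1.960 × 1.921% = 3.765%; on $600,000 that is $22,590.

$22,590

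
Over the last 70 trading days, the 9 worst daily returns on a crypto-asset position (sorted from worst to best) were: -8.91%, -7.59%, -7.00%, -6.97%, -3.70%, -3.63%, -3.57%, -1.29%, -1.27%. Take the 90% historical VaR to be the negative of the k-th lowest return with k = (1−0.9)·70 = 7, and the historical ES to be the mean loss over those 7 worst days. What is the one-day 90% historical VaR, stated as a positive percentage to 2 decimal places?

3.57%

k = 7; the 7th lowest return is -3.57%, so VaR = 3.57%.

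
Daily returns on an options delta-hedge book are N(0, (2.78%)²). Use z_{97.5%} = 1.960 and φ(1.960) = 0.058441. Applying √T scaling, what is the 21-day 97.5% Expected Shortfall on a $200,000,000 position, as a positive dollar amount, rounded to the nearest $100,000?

$59,600,000

σ_{21d} = 2.78% × √21 = 12.740%.
ES multiplier = φ(z)/(1−α) = 0.058441/0.025 = 2.338.
ES = 12.740% × 2.338 = 29.786%; on $200,000,000: $59,572,000.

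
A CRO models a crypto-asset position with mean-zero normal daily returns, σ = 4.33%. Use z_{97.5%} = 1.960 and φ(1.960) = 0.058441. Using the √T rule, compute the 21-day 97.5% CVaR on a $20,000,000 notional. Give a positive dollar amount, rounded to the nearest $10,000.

$9,280,000

σ_{21d} = 4.33% × √21 = 19.843%.
ES multiplier = φ(z)/(1−α) = 0.058441/0.025 = 2.338.
ES = 19.843% × 2.338 = 46.393%; on $20,000,000: $9,278,600.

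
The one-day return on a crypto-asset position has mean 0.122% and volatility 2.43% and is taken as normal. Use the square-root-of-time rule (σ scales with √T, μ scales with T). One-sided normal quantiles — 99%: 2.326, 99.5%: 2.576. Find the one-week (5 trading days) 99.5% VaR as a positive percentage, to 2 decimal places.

13.39%

σ_{5d} = 2.43% × √5 = 5.434%; μ_{5d} = 5 × 0.122% = 0.610%.
VaR = −(0.610%) + 2.576 × 5.434% = 13.388%.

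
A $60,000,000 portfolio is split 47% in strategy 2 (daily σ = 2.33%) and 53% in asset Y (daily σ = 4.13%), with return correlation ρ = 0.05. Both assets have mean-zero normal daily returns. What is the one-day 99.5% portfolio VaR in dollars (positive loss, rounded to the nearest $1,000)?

$3,858,000

σ_p² = 0.47²·2.33² + 0.53²·4.13² + 2·0.05·0.47·0.53·2.33·4.13 = 6.2302 (%²).
σ_p = √6.2302 = 2.496%.
At 99.5%, z = 2.576.
VaR = 2.576 × 2.496% = 6.430%; on $60,000,000 that is $3,858,000.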